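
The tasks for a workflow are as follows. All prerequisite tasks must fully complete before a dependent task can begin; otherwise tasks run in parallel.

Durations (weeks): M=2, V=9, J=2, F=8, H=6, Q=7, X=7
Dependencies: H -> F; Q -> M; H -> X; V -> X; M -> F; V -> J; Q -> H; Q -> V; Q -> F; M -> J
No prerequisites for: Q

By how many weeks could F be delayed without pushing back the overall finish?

2

Q→V→X = 7+9+7 = 23 sets the makespan at 23 weeks.
Longest path through F: 21 weeks (earliest finish 21, latest finish 23).
Float = 23 − 21 = 2.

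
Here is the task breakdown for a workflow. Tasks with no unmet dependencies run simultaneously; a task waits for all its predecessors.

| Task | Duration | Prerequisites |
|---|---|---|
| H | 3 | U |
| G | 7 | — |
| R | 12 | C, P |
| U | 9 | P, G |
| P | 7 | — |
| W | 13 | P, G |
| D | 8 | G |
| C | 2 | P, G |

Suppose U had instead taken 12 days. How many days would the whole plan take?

22

The binding path is P→C→R = 7+2+12 = 21; finish at 21 days.
U is off the critical path — its longest chain is 19 days, giving 2 of slack.
New critical path: P→U→H = 7+12+3 = 22 ⇒ 22 days.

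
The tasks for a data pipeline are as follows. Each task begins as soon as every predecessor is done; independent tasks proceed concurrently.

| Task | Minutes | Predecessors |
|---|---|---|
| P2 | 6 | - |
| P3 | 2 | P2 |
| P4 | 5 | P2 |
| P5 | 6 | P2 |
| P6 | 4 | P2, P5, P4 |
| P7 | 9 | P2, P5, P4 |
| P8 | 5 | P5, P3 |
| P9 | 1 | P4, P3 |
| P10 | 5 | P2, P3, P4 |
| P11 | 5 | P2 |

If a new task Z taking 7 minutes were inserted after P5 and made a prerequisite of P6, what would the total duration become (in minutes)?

23

Originally the project takes 21 minutes.
With Z inserted, P6 now waits for max(P2, P5, P4, Z).
New critical path: P2→P5→Z→P6 = 6+6+7+4 = 23 ⇒ 23 minutes.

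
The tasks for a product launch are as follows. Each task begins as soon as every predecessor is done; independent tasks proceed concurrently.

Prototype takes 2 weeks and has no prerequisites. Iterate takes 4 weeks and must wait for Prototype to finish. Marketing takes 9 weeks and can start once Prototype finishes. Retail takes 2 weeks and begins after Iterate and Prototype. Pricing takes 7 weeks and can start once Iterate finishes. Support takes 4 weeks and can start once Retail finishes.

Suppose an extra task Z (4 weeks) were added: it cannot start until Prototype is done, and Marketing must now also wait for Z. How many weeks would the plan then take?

Originally the plan takes 13 weeks.
With Z inserted, Marketing now waits for max(Prototype, Z).
New critical path: Prototype→Z→Marketing = 2+4+9 = 15 ⇒ 15 weeks.

15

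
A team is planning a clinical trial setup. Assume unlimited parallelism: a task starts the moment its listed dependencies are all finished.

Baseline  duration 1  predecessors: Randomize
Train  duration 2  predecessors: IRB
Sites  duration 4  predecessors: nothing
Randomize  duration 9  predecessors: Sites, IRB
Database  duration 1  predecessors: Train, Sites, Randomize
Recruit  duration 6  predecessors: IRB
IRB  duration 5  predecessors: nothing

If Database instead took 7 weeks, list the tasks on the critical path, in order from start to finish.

IRB, Randomize, Database

Critical path before the change: IRB→Randomize→Database = 5+9+1 = 15 giving 15 weeks.
Database is on the critical path; changing it to 7 makes that path 21 weeks.
That remains the longest chain; total 21 weeks.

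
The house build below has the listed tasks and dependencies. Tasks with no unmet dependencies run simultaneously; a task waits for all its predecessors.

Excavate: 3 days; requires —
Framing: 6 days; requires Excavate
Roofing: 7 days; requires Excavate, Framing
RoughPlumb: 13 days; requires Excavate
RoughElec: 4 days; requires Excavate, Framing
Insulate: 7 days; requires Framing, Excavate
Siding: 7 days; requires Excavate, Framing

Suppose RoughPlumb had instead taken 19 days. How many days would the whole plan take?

Critical path before the change: Excavate→RoughPlumb = 3+13 = 16 giving 16 days.
RoughPlumb is on the critical path; changing it to 19 makes that path 22 days.
That remains the longest chain; total 22 days.

22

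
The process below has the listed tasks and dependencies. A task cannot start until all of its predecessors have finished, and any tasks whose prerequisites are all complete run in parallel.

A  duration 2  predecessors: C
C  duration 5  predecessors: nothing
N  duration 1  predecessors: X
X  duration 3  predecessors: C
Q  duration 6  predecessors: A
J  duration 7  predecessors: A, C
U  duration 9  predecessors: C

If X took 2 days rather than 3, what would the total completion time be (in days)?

Baseline: C→A→J = 5+2+7 = 14 → 14 days.
X has 5 days of float (longest path through it is 9).
The critical path is still C→A→J; finish is now 14 days.

14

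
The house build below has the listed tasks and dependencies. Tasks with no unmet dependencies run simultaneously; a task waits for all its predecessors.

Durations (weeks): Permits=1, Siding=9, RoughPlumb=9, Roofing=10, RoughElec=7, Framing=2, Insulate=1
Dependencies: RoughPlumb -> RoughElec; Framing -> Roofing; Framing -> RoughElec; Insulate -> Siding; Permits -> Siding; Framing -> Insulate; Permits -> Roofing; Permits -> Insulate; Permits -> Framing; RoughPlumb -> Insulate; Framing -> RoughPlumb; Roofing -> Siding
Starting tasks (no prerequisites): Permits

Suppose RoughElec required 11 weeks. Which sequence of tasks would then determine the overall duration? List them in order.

Permits, Framing, RoughPlumb, RoughElec

The binding path is Permits→Framing→Roofing→Siding = 1+2+10+9 = 22; finish at 22 weeks.
RoughElec is off the critical path — its longest chain is 19 weeks, giving 3 of slack.
The binding chain switches to Permits→Framing→RoughPlumb→RoughElec = 1+2+9+11 = 23; finish 23 weeks.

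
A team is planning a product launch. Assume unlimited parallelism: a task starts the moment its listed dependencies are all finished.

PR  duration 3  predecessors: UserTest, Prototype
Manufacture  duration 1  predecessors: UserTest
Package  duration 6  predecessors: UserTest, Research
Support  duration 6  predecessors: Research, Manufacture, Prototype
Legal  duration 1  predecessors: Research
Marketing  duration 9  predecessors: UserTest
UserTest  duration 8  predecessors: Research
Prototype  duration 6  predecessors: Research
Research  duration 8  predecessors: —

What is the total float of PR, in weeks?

The longest chain is Research→UserTest→Marketing = 8+8+9 = 25; overall finish 25 weeks.
The longest chain containing PR totals 19 weeks.
So PR can slip 25 − 19 = 6 weeks.

6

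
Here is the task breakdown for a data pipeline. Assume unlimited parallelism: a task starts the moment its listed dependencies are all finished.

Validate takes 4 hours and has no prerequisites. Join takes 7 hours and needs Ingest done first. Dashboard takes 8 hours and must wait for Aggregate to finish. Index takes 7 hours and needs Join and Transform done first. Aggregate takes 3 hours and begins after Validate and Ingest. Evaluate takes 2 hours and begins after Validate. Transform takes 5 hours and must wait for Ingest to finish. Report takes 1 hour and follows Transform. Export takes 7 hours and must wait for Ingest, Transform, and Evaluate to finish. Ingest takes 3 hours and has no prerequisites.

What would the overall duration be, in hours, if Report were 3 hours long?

17

The binding path is Ingest→Join→Index = 3+7+7 = 17; finish at 17 hours.
The longest path through Report is only 9 hours, so Report has float 8.
The critical path is still Ingest→Join→Index; finish is now 17 hours.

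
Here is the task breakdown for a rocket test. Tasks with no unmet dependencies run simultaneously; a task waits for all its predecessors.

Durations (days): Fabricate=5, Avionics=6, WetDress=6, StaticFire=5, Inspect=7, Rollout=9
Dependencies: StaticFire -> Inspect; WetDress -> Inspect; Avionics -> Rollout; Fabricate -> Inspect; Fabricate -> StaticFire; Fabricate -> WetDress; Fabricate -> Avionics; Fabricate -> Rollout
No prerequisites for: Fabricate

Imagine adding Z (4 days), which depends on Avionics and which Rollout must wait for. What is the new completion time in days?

24

Originally the job takes 20 days.
With Z inserted, Rollout now waits for max(Avionics, Fabricate, Z).
New critical path: Fabricate→Avionics→Z→Rollout = 5+6+4+9 = 24 ⇒ 24 days.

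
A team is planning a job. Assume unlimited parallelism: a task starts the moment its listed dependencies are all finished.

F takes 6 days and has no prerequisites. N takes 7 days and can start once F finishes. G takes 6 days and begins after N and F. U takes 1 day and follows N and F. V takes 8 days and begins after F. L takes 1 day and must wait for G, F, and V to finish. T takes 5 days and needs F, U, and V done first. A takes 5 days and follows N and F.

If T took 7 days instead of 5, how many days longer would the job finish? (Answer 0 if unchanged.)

1

Actual critical path: F→N→G→L = 6+7+6+1 = 20 ⇒ 20 days.
The longest path through T is only 19 days, so T has float 1.
Now F→N→U→T = 6+7+1+7 = 21 is longest, so the finish becomes 21 days.
Change in finish: 21 − 20 = +1 days.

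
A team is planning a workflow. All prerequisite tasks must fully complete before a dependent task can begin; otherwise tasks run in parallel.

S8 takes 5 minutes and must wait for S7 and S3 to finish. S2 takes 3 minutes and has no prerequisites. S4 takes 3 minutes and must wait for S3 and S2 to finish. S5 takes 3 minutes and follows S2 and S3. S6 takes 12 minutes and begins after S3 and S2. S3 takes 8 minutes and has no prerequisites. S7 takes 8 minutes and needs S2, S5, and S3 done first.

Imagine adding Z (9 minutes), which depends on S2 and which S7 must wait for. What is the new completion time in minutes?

Originally the project takes 24 minutes.
With Z inserted, S7 now waits for max(S2, S5, S3, Z).
New critical path: S2→Z→S7→S8 = 3+9+8+5 = 25 ⇒ 25 minutes.

25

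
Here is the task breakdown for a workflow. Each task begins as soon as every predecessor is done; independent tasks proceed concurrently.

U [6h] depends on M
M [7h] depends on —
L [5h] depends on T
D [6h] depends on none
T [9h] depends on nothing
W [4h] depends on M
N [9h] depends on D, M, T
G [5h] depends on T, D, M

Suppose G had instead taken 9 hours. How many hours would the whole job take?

Baseline: T→N = 9+9 = 18 → 18 hours.
G is off the critical path — its longest chain is 14 hours, giving 4 of slack.
No other chain overtakes it, so the finish is 18 hours.

18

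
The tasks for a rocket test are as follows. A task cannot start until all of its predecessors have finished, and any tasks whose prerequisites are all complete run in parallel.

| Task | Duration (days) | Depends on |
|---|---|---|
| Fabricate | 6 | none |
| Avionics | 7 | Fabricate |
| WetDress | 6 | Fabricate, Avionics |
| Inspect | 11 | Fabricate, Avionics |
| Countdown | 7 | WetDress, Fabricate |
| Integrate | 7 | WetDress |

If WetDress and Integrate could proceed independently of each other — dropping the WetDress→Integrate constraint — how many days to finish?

Original critical path: Fabricate→Avionics→WetDress→Integrate = 6+7+6+7 = 26 ⇒ 26 days.
Without WetDress→Integrate, Integrate's earliest start moves from 19 to 0.
The longest chain is now Fabricate→Avionics→WetDress→Countdown = 6+7+6+7 = 26, so the schedule takes 26 days.

26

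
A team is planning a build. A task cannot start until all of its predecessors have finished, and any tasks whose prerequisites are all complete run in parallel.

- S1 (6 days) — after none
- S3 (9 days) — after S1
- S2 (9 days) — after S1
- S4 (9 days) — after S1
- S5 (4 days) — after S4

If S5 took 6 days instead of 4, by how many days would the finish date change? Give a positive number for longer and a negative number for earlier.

The binding path is S1→S4→S5 = 6+9+4 = 19; finish at 19 days.
S5 is on the critical path; changing it to 6 makes that path 21 days.
The critical path is still S1→S4→S5; finish is now 21 days.
Change in finish: 21 − 19 = +2 days.

2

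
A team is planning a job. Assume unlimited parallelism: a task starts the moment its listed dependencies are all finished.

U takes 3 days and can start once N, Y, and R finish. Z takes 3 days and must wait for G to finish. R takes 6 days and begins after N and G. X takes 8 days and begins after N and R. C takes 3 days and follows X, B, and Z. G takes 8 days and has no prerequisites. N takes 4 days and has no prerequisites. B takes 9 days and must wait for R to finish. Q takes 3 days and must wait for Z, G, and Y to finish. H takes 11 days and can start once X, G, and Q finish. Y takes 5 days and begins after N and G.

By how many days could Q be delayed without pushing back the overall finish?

6

Critical path: G→R→X→H = 8+6+8+11 = 33, so the finish is 33 days.
Longest path through Q: 27 days (earliest finish 16, latest finish 22).
So Q can slip 22 − 16 = 6 days.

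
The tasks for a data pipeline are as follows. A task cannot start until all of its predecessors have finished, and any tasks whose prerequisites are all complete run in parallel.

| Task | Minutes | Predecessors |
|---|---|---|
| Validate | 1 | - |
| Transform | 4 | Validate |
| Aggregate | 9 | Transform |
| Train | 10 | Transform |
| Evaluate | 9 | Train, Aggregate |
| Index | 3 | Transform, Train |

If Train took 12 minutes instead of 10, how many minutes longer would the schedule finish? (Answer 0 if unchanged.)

2

The binding path is Validate→Transform→Train→Evaluate = 1+4+10+9 = 24; finish at 24 minutes.
Train lies on that path, so at 12 minutes the path becomes 26 minutes.
That remains the longest chain; total 26 minutes.
Change in finish: 26 − 24 = +2 minutes.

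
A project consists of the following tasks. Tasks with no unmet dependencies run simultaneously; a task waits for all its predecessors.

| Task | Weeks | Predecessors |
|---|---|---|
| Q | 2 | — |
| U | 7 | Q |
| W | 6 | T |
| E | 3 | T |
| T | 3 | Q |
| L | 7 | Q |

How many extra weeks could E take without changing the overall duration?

3

The longest chain is Q→T→W = 2+3+6 = 11; overall finish 11 weeks.
Longest path through E: 8 weeks (earliest finish 8, latest finish 11).
Float = 11 − 8 = 3.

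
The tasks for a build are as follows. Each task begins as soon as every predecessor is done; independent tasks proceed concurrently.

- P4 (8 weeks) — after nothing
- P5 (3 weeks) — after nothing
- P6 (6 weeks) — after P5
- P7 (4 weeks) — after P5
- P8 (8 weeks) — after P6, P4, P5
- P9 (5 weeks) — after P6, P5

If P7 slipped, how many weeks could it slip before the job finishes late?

Critical path: P5→P6→P8 = 3+6+8 = 17, so the finish is 17 weeks.
Longest path through P7: 7 weeks (earliest finish 7, latest finish 17).
Float = 17 − 7 = 10.

10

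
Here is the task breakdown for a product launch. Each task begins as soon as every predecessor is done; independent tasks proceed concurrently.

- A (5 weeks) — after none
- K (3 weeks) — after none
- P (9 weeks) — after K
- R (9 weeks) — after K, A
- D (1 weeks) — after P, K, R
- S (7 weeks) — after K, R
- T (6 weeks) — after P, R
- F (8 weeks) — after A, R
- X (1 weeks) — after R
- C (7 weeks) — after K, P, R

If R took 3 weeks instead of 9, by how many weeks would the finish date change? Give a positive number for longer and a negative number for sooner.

-3

The binding path is A→R→F = 5+9+8 = 22; finish at 22 weeks.
R lies on that path, so at 3 weeks the path becomes 16 weeks.
Now K→P→C = 3+9+7 = 19 is longest, so the finish becomes 19 weeks.
Change in finish: 19 − 22 = -3 weeks.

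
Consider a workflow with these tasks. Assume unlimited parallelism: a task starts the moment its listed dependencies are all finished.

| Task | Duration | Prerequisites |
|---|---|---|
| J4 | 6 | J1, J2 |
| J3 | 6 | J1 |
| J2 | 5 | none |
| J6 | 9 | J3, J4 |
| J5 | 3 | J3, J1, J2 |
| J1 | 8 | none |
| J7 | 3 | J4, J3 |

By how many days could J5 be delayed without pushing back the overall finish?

Critical path: J1→J3→J6 = 8+6+9 = 23, so the finish is 23 days.
J5 finishes as early as 17 and must finish by 23.
Slack of J5 = 20 − 14 = 6 days.

6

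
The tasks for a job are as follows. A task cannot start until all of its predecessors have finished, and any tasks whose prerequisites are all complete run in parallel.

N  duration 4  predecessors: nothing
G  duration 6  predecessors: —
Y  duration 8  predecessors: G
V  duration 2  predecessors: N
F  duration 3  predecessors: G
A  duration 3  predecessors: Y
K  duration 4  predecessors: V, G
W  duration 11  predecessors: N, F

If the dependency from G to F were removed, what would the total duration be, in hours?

Before: longest chain G→F→W = 6+3+11 = 20, finish 20.
Without G→F, F's earliest start moves from 6 to 0.
The longest chain is now G→Y→A = 6+8+3 = 17, so the job takes 17 hours.

17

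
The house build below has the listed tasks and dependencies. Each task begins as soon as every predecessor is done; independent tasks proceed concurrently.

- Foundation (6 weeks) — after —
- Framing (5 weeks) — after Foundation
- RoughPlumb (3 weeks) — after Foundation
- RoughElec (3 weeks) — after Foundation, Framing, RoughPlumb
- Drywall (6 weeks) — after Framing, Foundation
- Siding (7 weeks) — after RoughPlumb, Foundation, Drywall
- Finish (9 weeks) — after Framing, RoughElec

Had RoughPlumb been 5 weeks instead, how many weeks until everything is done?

Baseline: Foundation→Framing→Drywall→Siding = 6+5+6+7 = 24 → 24 weeks.
RoughPlumb is off the critical path — its longest chain is 21 weeks, giving 3 of slack.
The critical path is still Foundation→Framing→Drywall→Siding; finish is now 24 weeks.

24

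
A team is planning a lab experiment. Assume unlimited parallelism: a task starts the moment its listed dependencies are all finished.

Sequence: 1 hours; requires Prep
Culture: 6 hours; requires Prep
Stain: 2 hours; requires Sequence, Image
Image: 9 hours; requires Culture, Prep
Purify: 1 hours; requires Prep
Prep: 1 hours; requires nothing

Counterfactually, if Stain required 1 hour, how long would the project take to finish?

Critical path before the change: Prep→Culture→Image→Stain = 1+6+9+2 = 18 giving 18 hours.
Since Stain is critical, the -1 change carries straight to that chain (now 17 hours).
No other chain overtakes it, so the finish is 17 hours.

17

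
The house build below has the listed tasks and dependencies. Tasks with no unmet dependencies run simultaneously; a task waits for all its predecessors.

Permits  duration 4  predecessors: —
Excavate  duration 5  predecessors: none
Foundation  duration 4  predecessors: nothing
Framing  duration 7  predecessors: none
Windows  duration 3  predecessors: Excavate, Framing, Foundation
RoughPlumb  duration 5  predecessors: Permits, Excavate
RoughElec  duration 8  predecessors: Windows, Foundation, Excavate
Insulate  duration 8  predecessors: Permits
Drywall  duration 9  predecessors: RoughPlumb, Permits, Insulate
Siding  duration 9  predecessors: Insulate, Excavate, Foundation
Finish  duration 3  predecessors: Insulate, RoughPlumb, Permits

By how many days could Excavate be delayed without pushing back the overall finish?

2

Permits→Insulate→Drywall = 4+8+9 = 21 sets the makespan at 21 days.
Longest path through Excavate: 19 days (earliest finish 5, latest finish 7).
So Excavate can slip 7 − 5 = 2 days.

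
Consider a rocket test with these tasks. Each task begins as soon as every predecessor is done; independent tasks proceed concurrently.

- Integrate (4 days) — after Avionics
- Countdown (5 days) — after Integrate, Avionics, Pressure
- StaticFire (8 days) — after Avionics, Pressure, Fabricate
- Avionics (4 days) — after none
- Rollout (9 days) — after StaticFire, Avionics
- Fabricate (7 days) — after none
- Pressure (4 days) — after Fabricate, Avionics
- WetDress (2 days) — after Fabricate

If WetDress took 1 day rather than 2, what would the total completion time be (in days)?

Critical path before the change: Fabricate→Pressure→StaticFire→Rollout = 7+4+8+9 = 28 giving 28 days.
WetDress has 19 days of float (longest path through it is 9).
The critical path is still Fabricate→Pressure→StaticFire→Rollout; finish is now 28 days.

28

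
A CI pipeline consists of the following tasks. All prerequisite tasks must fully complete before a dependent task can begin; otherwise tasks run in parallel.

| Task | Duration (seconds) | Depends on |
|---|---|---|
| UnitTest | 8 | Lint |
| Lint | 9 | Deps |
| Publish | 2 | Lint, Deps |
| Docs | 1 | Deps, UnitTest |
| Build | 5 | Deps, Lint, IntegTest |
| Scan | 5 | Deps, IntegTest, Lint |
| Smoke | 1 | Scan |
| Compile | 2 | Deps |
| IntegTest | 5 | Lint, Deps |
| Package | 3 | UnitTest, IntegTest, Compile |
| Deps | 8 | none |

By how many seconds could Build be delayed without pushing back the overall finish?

Critical path: Deps→Lint→UnitTest→Package = 8+9+8+3 = 28, so the finish is 28 seconds.
The longest chain containing Build totals 27 seconds.
Float = 28 − 27 = 1.

1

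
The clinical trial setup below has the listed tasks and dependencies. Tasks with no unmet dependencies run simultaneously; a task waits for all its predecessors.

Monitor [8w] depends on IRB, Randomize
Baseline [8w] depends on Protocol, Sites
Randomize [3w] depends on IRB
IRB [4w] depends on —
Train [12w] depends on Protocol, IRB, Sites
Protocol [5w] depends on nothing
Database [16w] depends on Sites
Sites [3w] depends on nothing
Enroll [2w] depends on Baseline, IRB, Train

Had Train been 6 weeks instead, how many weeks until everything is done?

19

As given, the longest chain is Protocol→Train→Enroll = 5+12+2 = 19, so the finish is 19 weeks.
Train lies on that path, so at 6 weeks the path becomes 13 weeks.
The binding chain switches to Sites→Database = 3+16 = 19; finish 19 weeks.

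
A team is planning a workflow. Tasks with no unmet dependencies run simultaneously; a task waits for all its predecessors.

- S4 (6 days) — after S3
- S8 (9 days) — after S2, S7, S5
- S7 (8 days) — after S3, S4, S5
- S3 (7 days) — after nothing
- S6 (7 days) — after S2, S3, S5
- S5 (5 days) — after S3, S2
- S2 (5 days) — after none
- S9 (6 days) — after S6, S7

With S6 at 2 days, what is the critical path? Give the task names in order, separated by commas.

S3, S4, S7, S8

Actual critical path: S3→S4→S7→S8 = 7+6+8+9 = 30 ⇒ 30 days.
The longest path through S6 is only 25 days, so S6 has float 5.
No other chain overtakes it, so the finish is 30 days.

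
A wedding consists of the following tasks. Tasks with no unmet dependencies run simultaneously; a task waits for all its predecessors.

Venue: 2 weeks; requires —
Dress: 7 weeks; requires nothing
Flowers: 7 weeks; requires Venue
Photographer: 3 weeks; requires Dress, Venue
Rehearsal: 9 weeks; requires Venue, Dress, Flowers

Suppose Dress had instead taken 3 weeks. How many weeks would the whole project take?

18

Critical path before the change: Venue→Flowers→Rehearsal = 2+7+9 = 18 giving 18 weeks.
The longest path through Dress is only 16 weeks, so Dress has float 2.
No other chain overtakes it, so the finish is 18 weeks.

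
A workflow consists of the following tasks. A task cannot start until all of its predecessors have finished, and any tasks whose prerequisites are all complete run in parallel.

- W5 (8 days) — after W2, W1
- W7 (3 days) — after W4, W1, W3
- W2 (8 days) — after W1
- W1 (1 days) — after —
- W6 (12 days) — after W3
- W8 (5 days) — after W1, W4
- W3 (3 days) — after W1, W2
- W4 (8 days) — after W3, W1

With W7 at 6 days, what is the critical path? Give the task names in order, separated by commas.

W1, W2, W3, W4, W7

As given, the longest chain is W1→W2→W3→W4→W8 = 1+8+3+8+5 = 25, so the finish is 25 days.
The longest path through W7 is only 23 days, so W7 has float 2.
Now W1→W2→W3→W4→W7 = 1+8+3+8+6 = 26 is longest, so the finish becomes 26 days.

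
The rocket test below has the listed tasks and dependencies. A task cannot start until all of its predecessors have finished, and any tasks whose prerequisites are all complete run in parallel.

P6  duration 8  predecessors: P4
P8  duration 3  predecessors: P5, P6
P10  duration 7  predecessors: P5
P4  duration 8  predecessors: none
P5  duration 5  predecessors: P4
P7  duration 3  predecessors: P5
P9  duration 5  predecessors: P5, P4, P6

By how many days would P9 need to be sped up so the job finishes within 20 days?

1

Current finish: 21 days; target: 20.
P9 is on every critical path, so each day cut from P9 cuts the finish by one (this holds down to a finish of 20).
Need 21 − 20 = 1 day off P9 → P9 becomes 4 days, finish becomes 20.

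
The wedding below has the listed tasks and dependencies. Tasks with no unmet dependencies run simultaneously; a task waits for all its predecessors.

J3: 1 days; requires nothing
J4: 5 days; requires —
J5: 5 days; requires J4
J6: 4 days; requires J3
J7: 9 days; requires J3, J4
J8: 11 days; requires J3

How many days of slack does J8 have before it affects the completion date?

Critical path: J4→J7 = 5+9 = 14, so the finish is 14 days.
Longest path through J8: 12 days (earliest finish 12, latest finish 14).
Slack of J8 = 3 − 1 = 2 days.

2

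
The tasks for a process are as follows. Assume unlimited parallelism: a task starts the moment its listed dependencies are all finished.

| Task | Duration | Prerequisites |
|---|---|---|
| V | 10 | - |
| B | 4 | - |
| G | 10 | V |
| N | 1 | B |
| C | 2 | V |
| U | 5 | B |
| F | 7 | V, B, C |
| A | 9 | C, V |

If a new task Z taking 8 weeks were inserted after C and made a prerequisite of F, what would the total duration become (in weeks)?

27

Originally the schedule takes 21 weeks.
With Z inserted, F now waits for max(V, B, C, Z).
New critical path: V→C→Z→F = 10+2+8+7 = 27 ⇒ 27 weeks.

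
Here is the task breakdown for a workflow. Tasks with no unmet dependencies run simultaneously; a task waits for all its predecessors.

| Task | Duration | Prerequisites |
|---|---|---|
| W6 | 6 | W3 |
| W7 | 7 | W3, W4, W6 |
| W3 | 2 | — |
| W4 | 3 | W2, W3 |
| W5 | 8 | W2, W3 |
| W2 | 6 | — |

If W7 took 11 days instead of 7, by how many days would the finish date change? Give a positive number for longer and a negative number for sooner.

Baseline: W2→W4→W7 = 6+3+7 = 16 → 16 days.
Since W7 is critical, the +4 change carries straight to that chain (now 20 days).
That remains the longest chain; total 20 days.
Change in finish: 20 − 16 = +4 days.

4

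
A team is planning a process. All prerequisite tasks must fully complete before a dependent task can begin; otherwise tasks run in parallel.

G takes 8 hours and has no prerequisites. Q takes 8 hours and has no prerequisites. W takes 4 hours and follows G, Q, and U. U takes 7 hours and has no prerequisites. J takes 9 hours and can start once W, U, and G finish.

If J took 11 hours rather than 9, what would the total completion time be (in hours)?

23

As given, the longest chain is G→W→J = 8+4+9 = 21, so the finish is 21 hours.
J lies on that path, so at 11 hours the path becomes 23 hours.
No other chain overtakes it, so the finish is 23 hours.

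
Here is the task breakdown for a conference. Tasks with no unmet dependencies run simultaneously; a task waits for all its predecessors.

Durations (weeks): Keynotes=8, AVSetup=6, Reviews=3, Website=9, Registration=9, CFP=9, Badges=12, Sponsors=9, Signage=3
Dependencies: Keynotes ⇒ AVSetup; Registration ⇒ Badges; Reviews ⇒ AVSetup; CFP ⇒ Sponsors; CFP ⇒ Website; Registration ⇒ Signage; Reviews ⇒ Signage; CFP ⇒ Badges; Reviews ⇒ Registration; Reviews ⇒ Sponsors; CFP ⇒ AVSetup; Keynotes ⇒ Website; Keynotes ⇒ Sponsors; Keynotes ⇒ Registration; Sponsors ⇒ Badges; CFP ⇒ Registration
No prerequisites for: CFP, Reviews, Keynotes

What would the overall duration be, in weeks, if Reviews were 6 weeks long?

30

Baseline: CFP→Sponsors→Badges = 9+9+12 = 30 → 30 weeks.
Reviews has 6 weeks of float (longest path through it is 24).
No other chain overtakes it, so the finish is 30 weeks.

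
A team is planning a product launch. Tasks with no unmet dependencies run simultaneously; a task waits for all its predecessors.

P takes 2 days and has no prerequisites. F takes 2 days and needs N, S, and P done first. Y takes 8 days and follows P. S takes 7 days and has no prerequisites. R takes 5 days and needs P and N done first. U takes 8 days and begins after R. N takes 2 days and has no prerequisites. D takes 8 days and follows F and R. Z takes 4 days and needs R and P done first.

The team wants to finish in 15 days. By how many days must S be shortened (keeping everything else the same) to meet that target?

2

Current finish: 17 days; target: 15.
S is on every critical path, so each day cut from S cuts the finish by one (this holds down to a finish of 15).
Need 17 − 15 = 2 days off S → S becomes 5 days, finish becomes 15.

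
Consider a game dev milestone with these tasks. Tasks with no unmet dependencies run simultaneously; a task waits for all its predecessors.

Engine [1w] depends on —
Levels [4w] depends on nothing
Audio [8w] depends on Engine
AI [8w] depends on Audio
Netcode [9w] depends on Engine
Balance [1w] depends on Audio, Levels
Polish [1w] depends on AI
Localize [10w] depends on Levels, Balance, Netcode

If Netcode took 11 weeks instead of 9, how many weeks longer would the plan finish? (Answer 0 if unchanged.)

2

Critical path before the change: Engine→Netcode→Localize = 1+9+10 = 20 giving 20 weeks.
Netcode lies on that path, so at 11 weeks the path becomes 22 weeks.
That remains the longest chain; total 22 weeks.
Change in finish: 22 − 20 = +2 weeks.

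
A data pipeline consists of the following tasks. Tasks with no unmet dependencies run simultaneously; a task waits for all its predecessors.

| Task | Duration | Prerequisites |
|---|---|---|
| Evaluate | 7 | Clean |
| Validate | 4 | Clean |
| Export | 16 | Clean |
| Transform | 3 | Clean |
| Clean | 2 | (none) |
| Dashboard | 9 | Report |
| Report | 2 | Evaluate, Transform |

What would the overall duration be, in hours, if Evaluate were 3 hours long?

18

Critical path before the change: Clean→Evaluate→Report→Dashboard = 2+7+2+9 = 20 giving 20 hours.
Evaluate lies on that path, so at 3 hours the path becomes 16 hours.
Now Clean→Export = 2+16 = 18 is longest, so the finish becomes 18 hours.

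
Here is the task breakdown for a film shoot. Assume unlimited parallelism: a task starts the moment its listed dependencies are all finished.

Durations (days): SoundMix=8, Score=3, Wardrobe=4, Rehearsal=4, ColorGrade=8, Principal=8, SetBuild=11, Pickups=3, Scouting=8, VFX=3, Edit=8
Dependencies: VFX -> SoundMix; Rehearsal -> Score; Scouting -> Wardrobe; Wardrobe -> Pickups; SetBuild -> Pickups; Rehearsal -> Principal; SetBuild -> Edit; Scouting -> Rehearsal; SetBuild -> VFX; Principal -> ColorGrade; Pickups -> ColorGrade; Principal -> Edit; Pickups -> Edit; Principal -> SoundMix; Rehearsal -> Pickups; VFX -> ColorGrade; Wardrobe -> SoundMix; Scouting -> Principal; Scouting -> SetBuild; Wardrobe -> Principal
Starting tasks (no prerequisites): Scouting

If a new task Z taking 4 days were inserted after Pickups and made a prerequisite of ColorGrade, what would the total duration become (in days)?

34

Originally the job takes 30 days.
With Z inserted, ColorGrade now waits for max(Principal, VFX, Pickups, Z).
New critical path: Scouting→SetBuild→Pickups→Z→ColorGrade = 8+11+3+4+8 = 34 ⇒ 34 days.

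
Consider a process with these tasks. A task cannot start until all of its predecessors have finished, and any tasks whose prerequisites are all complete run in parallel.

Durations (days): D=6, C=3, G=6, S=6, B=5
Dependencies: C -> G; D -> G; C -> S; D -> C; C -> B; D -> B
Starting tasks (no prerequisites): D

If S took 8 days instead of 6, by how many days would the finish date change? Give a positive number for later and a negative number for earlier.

As given, the longest chain is D→C→S = 6+3+6 = 15, so the finish is 15 days.
S lies on that path, so at 8 days the path becomes 17 days.
No other chain overtakes it, so the finish is 17 days.
Change in finish: 17 − 15 = +2 days.

2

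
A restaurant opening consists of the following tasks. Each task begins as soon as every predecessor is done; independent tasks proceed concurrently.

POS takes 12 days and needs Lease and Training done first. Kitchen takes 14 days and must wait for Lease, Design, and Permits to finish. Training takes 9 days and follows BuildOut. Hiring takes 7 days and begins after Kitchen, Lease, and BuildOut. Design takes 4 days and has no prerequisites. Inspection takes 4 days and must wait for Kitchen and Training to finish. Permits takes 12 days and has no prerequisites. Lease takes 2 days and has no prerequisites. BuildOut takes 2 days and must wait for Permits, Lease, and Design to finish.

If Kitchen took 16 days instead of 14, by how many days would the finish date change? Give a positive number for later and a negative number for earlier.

Critical path before the change: Permits→BuildOut→Training→POS = 12+2+9+12 = 35 giving 35 days.
Kitchen has 2 days of float (longest path through it is 33).
No other chain overtakes it, so the finish is 35 days.
Change in finish: 35 − 35 = +0 days.

0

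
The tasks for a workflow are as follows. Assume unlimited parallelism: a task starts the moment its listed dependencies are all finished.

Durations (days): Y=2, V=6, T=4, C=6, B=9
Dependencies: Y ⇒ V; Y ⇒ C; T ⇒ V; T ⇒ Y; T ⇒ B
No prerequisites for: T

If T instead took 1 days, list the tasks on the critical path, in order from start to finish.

T, B

As given, the longest chain is T→B = 4+9 = 13, so the finish is 13 days.
T is on the critical path; changing it to 1 makes that path 10 days.
The critical path is still T→B; finish is now 10 days.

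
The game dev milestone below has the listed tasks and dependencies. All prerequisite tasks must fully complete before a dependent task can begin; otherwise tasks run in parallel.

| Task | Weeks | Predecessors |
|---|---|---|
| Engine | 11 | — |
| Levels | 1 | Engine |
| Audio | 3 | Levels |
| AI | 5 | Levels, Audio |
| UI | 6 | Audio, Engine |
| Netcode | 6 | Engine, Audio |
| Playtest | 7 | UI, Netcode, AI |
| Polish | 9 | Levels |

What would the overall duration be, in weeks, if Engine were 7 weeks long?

Baseline: Engine→Levels→Audio→UI→Playtest = 11+1+3+6+7 = 28 → 28 weeks.
Engine lies on that path, so at 7 weeks the path becomes 24 weeks.
No other chain overtakes it, so the finish is 24 weeks.

24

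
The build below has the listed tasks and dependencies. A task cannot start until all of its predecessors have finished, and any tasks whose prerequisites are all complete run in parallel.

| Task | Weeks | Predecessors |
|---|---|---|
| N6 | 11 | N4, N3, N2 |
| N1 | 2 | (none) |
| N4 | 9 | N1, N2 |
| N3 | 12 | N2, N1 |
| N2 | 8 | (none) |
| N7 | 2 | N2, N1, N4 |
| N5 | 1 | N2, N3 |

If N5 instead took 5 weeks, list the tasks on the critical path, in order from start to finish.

Critical path before the change: N2→N3→N6 = 8+12+11 = 31 giving 31 weeks.
N5 is off the critical path — its longest chain is 21 weeks, giving 10 of slack.
That remains the longest chain; total 31 weeks.

N2, N3, N6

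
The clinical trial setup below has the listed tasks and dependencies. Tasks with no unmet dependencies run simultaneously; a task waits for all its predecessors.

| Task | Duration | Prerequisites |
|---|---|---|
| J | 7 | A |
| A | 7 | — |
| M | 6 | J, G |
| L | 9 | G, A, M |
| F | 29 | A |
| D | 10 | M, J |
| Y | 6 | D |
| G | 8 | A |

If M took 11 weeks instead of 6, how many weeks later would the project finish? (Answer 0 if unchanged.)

5

Actual critical path: A→G→M→D→Y = 7+8+6+10+6 = 37 ⇒ 37 weeks.
M lies on that path, so at 11 weeks the path becomes 42 weeks.
No other chain overtakes it, so the finish is 42 weeks.
Change in finish: 42 − 37 = +5 weeks.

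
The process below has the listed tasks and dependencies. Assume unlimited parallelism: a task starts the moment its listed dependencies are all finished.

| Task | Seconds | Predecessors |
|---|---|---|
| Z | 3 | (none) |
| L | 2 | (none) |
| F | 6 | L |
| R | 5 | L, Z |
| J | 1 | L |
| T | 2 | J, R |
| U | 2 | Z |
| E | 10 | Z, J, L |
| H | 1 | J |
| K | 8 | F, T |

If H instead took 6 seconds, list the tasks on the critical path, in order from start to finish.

Z, R, T, K

As given, the longest chain is Z→R→T→K = 3+5+2+8 = 18, so the finish is 18 seconds.
The longest path through H is only 4 seconds, so H has float 14.
The critical path is still Z→R→T→K; finish is now 18 seconds.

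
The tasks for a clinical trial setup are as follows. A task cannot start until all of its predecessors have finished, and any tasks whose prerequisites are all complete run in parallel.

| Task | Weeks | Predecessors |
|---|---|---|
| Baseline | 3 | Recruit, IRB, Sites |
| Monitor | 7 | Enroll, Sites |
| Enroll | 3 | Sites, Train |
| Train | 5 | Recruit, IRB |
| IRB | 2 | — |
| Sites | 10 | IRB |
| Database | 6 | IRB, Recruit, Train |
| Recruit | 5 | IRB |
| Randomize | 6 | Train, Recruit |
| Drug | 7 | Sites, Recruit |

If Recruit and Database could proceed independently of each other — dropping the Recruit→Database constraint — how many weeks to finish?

22

With the dependency in place, IRB→Sites→Enroll→Monitor = 2+10+3+7 = 22 sets the finish at 22 weeks.
Dropping Recruit→Database doesn't change Database's earliest start (12); another predecessor still binds.
After: IRB→Sites→Enroll→Monitor = 2+10+3+7 = 22 → 22 weeks.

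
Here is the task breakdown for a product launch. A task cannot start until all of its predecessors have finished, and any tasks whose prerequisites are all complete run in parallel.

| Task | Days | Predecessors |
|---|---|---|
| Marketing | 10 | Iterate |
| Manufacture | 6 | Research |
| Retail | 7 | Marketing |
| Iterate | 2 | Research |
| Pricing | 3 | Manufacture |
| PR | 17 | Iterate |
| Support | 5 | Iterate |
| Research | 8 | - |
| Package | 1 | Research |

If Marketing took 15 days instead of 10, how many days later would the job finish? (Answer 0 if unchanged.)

Baseline: Research→Iterate→Marketing→Retail = 8+2+10+7 = 27 → 27 days.
Marketing is on the critical path; changing it to 15 makes that path 32 days.
No other chain overtakes it, so the finish is 32 days.
Change in finish: 32 − 27 = +5 days.

5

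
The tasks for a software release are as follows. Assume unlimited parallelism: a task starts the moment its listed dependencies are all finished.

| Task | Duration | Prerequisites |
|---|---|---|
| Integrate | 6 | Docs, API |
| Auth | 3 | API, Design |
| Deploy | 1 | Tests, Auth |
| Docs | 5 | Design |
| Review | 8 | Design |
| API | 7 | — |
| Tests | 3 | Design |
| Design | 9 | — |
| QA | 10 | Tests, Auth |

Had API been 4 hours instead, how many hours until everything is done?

22

Critical path before the change: Design→Auth→QA = 9+3+10 = 22 giving 22 hours.
API has 2 hours of float (longest path through it is 20).
That remains the longest chain; total 22 hours.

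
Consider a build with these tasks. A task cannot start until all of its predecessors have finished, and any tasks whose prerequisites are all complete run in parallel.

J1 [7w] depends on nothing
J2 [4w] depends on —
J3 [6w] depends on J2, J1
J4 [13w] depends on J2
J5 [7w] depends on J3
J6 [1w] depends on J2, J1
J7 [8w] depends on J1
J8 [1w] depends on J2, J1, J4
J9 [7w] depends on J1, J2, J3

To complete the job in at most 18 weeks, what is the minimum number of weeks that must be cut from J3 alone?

Current finish: 20 weeks; target: 18.
J3 is on every critical path, so each week cut from J3 cuts the finish by one (this holds down to a finish of 18).
Need 20 − 18 = 2 weeks off J3 → J3 becomes 4 weeks, finish becomes 18.

2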